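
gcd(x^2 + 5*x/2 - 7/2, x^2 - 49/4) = x + 7/2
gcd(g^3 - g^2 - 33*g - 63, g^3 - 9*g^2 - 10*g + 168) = g - 7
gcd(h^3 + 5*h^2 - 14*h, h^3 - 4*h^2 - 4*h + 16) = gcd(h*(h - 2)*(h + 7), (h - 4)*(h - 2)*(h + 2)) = h - 2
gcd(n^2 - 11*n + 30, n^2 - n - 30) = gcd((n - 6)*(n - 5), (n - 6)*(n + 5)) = n - 6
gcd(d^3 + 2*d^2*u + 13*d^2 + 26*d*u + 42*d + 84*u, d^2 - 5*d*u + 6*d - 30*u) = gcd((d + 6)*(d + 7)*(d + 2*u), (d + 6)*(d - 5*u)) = d + 6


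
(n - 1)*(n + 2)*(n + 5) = n^3 + 6*n^2 + 3*n - 10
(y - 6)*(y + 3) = y^2 - 3*y - 18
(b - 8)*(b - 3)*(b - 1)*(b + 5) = b^4 - 7*b^3 - 25*b^2 + 151*b - 120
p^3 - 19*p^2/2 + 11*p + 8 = (p - 8)*(p - 2)*(p + 1/2)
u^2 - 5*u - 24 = (u - 8)*(u + 3)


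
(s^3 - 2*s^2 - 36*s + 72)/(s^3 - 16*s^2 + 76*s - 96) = (s + 6)/(s - 8)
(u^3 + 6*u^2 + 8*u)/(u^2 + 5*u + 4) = u*(u + 2)/(u + 1)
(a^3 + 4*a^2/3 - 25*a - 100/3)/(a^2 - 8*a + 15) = (3*a^2 + 19*a + 20)/(3*(a - 3))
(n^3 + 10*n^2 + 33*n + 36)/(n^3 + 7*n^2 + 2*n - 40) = (n^2 + 6*n + 9)/(n^2 + 3*n - 10)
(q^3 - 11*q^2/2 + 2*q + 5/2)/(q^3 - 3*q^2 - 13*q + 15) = (q + 1/2)/(q + 3)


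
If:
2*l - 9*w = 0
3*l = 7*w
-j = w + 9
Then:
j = -9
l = 0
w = 0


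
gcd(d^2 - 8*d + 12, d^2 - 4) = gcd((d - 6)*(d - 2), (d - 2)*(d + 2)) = d - 2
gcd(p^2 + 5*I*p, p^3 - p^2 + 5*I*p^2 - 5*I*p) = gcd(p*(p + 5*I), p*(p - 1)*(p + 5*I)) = p^2 + 5*I*p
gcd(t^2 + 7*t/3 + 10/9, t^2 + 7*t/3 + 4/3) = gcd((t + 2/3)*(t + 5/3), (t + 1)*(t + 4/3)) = 1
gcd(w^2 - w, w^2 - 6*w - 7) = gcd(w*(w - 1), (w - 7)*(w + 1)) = 1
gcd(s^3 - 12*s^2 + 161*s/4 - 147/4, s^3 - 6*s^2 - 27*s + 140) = s - 7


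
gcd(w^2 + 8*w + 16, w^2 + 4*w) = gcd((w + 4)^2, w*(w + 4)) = w + 4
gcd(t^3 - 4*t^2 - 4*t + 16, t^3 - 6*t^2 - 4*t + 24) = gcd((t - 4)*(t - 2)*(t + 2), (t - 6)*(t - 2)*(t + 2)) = t^2 - 4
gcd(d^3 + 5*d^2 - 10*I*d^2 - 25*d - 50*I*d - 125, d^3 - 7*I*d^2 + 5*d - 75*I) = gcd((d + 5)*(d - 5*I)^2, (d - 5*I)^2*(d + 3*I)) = d^2 - 10*I*d - 25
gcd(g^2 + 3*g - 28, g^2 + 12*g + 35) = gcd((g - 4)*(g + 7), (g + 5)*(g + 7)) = g + 7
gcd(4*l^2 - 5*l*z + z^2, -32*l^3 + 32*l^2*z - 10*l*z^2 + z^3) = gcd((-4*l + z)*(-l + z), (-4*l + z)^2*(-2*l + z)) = -4*l + z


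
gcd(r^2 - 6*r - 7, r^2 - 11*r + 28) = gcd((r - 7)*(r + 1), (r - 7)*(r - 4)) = r - 7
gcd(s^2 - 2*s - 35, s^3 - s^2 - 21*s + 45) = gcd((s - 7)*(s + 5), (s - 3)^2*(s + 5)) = s + 5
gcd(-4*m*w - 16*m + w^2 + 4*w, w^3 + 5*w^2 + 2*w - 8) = w + 4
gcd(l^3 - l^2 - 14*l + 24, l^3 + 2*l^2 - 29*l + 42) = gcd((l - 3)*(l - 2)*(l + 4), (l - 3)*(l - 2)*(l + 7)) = l^2 - 5*l + 6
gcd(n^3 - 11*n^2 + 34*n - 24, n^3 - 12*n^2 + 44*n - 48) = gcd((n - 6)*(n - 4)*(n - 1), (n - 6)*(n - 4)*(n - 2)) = n^2 - 10*n + 24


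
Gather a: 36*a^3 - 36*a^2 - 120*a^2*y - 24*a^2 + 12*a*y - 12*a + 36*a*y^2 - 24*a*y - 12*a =36*a^3 + a^2*(-120*y - 60) + a*(36*y^2 - 12*y - 24)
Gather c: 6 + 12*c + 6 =12*c + 12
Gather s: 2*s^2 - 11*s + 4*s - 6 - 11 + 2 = 2*s^2 - 7*s - 15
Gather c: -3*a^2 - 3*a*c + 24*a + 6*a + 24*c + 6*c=-3*a^2 + 30*a + c*(30 - 3*a)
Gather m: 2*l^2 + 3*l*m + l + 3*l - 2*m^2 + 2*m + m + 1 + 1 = 2*l^2 + 4*l - 2*m^2 + m*(3*l + 3) + 2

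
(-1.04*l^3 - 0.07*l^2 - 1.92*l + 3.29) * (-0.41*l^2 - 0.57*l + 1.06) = 0.4264*l^5 + 0.6215*l^4 - 0.2753*l^3 - 0.3287*l^2 - 3.9105*l + 3.4874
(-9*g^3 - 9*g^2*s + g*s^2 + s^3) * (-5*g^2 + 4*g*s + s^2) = 45*g^5 + 9*g^4*s - 50*g^3*s^2 - 10*g^2*s^3 + 5*g*s^4 + s^5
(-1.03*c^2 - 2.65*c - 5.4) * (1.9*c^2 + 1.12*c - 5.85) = -1.957*c^4 - 6.1886*c^3 - 7.2025*c^2 + 9.4545*c + 31.59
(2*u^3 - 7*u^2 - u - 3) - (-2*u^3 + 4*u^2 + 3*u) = 4*u^3 - 11*u^2 - 4*u - 3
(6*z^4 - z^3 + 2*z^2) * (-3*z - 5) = -18*z^5 - 27*z^4 - z^3 - 10*z^2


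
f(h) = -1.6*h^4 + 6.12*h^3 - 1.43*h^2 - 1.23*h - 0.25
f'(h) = -6.4*h^3 + 18.36*h^2 - 2.86*h - 1.23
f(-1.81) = -56.17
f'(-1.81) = 102.05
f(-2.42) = -147.26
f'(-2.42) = 203.92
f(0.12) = -0.41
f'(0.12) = -1.32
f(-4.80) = -1553.46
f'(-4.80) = 1143.30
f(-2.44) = -151.38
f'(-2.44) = 208.03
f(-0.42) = -0.49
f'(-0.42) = 3.68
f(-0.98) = -7.65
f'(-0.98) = 25.23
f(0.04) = -0.30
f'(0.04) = -1.32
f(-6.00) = -3439.87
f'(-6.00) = 2059.29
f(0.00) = -0.25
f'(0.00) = -1.23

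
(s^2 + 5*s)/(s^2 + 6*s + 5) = s/(s + 1)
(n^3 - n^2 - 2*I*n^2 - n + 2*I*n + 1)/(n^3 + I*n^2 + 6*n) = (n^3 - n^2 - 2*I*n^2 - n + 2*I*n + 1)/(n*(n^2 + I*n + 6))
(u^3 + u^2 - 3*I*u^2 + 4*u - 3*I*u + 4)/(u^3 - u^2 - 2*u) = (u^2 - 3*I*u + 4)/(u*(u - 2))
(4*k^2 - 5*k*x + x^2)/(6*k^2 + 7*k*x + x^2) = (4*k^2 - 5*k*x + x^2)/(6*k^2 + 7*k*x + x^2)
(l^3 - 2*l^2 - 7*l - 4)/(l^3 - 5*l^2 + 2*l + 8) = (l + 1)/(l - 2)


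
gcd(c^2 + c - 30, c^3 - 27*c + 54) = c + 6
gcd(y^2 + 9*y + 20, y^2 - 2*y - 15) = 1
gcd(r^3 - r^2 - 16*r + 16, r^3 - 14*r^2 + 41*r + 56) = 1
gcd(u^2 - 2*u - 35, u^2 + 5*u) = u + 5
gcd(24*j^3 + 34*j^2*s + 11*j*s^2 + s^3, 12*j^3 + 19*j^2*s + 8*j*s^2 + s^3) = 4*j^2 + 5*j*s + s^2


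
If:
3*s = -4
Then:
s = -4/3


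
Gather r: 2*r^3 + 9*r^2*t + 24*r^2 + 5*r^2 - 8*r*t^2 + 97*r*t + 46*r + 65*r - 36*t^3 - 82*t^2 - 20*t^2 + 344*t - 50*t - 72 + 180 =2*r^3 + r^2*(9*t + 29) + r*(-8*t^2 + 97*t + 111) - 36*t^3 - 102*t^2 + 294*t + 108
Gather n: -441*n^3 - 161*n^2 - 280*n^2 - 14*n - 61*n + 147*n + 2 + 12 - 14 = -441*n^3 - 441*n^2 + 72*n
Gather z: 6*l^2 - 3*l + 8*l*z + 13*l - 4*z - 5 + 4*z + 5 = 6*l^2 + 8*l*z + 10*l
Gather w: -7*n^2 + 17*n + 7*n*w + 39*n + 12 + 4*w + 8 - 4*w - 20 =-7*n^2 + 7*n*w + 56*n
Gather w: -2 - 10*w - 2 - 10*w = -20*w - 4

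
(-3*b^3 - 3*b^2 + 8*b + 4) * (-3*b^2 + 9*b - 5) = 9*b^5 - 18*b^4 - 36*b^3 + 75*b^2 - 4*b - 20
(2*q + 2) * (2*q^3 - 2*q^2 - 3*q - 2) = 4*q^4 - 10*q^2 - 10*q - 4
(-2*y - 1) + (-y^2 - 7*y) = -y^2 - 9*y - 1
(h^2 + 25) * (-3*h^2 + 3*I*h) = -3*h^4 + 3*I*h^3 - 75*h^2 + 75*I*h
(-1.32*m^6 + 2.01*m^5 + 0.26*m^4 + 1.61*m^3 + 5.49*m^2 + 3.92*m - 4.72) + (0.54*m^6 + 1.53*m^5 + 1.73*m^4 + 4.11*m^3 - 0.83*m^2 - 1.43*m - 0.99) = -0.78*m^6 + 3.54*m^5 + 1.99*m^4 + 5.72*m^3 + 4.66*m^2 + 2.49*m - 5.71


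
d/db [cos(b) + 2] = -sin(b)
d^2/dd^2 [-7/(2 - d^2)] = 14*(3*d^2 + 2)/(d^2 - 2)^3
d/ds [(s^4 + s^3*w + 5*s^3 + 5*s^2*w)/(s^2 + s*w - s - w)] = 2*s*(s^2 + s - 5)/(s^2 - 2*s + 1)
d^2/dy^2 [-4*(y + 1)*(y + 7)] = -8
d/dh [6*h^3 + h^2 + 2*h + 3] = 18*h^2 + 2*h + 2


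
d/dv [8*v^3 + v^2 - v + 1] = 24*v^2 + 2*v - 1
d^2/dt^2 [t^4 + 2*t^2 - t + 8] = 12*t^2 + 4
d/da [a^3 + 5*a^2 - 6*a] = 3*a^2 + 10*a - 6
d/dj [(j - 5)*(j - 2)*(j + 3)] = 3*j^2 - 8*j - 11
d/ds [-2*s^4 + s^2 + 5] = -8*s^3 + 2*s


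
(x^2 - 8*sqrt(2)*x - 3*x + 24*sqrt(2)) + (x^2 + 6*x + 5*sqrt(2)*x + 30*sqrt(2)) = 2*x^2 - 3*sqrt(2)*x + 3*x + 54*sqrt(2)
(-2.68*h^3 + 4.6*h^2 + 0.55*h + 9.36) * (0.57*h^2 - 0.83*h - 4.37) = -1.5276*h^5 + 4.8464*h^4 + 8.2071*h^3 - 15.2233*h^2 - 10.1723*h - 40.9032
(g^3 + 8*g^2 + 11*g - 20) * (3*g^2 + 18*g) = 3*g^5 + 42*g^4 + 177*g^3 + 138*g^2 - 360*g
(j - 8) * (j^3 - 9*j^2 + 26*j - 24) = j^4 - 17*j^3 + 98*j^2 - 232*j + 192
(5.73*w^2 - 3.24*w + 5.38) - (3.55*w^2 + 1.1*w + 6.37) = 2.18*w^2 - 4.34*w - 0.99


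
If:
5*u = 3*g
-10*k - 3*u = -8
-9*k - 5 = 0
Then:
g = 610/81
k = -5/9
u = 122/27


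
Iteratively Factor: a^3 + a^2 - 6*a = (a + 3)*(a^2 - 2*a) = a*(a + 3)*(a - 2)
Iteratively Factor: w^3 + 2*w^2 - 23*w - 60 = (w + 4)*(w^2 - 2*w - 15) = (w + 3)*(w + 4)*(w - 5)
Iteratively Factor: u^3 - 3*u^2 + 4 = (u + 1)*(u^2 - 4*u + 4) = (u - 2)*(u + 1)*(u - 2)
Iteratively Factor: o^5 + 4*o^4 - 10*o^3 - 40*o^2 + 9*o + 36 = (o - 1)*(o^4 + 5*o^3 - 5*o^2 - 45*o - 36) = (o - 1)*(o + 3)*(o^3 + 2*o^2 - 11*o - 12) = (o - 1)*(o + 3)*(o + 4)*(o^2 - 2*o - 3) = (o - 3)*(o - 1)*(o + 3)*(o + 4)*(o + 1)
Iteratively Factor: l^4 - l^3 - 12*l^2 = (l + 3)*(l^3 - 4*l^2) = (l - 4)*(l + 3)*(l^2) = l*(l - 4)*(l + 3)*(l)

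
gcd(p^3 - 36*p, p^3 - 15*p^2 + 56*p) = p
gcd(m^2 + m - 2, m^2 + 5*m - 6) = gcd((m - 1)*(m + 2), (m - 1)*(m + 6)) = m - 1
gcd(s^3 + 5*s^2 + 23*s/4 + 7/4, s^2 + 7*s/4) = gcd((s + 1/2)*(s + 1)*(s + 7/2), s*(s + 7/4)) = 1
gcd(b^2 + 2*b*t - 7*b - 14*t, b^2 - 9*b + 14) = b - 7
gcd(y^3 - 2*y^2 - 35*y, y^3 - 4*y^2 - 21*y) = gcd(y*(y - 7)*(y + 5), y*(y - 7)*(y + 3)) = y^2 - 7*y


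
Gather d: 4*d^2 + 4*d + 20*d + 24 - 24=4*d^2 + 24*d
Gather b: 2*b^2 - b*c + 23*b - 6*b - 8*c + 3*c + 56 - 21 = 2*b^2 + b*(17 - c) - 5*c + 35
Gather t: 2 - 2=0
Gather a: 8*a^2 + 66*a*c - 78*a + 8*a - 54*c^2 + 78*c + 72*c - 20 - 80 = 8*a^2 + a*(66*c - 70) - 54*c^2 + 150*c - 100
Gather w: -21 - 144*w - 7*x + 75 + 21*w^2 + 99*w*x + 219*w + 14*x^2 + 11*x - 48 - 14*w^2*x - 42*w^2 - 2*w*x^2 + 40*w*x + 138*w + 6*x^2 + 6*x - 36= w^2*(-14*x - 21) + w*(-2*x^2 + 139*x + 213) + 20*x^2 + 10*x - 30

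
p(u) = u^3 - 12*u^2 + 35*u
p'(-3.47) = 154.40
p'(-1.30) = 71.27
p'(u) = 3*u^2 - 24*u + 35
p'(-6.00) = 287.00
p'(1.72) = 2.60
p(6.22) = -5.92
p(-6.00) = -858.00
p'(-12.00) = 755.00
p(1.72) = 29.79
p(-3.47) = -307.72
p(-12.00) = -3876.00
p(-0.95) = -44.94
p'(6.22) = 1.79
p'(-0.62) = 51.03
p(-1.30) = -67.98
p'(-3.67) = 163.49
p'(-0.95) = 60.51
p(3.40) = 19.58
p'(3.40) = -11.92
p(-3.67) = -339.51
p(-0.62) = -26.55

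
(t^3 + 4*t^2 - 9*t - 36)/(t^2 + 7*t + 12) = t - 3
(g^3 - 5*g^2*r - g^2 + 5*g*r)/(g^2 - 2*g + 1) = g*(g - 5*r)/(g - 1)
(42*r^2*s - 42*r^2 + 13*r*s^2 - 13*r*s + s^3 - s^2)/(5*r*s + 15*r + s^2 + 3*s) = (42*r^2*s - 42*r^2 + 13*r*s^2 - 13*r*s + s^3 - s^2)/(5*r*s + 15*r + s^2 + 3*s)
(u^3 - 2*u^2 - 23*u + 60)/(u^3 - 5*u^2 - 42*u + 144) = (u^2 + u - 20)/(u^2 - 2*u - 48)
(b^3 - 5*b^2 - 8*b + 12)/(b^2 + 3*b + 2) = (b^2 - 7*b + 6)/(b + 1)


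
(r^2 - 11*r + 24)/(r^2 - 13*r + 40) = (r - 3)/(r - 5)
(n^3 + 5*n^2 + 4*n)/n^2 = n + 5 + 4/n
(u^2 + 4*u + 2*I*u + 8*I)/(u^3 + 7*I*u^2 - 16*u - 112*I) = (u + 2*I)/(u^2 + u*(-4 + 7*I) - 28*I)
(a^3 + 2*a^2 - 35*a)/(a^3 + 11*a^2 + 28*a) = (a - 5)/(a + 4)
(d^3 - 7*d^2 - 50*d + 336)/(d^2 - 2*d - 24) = (d^2 - d - 56)/(d + 4)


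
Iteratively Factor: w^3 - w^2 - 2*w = (w)*(w^2 - w - 2) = w*(w - 2)*(w + 1)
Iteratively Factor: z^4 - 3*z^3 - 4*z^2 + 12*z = (z - 2)*(z^3 - z^2 - 6*z) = (z - 2)*(z + 2)*(z^2 - 3*z) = z*(z - 2)*(z + 2)*(z - 3)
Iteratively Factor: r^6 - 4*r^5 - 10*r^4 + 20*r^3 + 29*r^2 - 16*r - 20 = (r - 2)*(r^5 - 2*r^4 - 14*r^3 - 8*r^2 + 13*r + 10) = (r - 2)*(r + 1)*(r^4 - 3*r^3 - 11*r^2 + 3*r + 10) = (r - 2)*(r + 1)*(r + 2)*(r^3 - 5*r^2 - r + 5) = (r - 2)*(r - 1)*(r + 1)*(r + 2)*(r^2 - 4*r - 5) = (r - 2)*(r - 1)*(r + 1)^2*(r + 2)*(r - 5)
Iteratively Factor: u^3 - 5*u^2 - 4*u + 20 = (u + 2)*(u^2 - 7*u + 10) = (u - 5)*(u + 2)*(u - 2)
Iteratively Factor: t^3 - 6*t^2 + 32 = (t - 4)*(t^2 - 2*t - 8) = (t - 4)*(t + 2)*(t - 4)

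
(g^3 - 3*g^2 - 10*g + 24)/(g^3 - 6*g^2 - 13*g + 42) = (g - 4)/(g - 7)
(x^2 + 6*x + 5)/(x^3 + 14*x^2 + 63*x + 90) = (x + 1)/(x^2 + 9*x + 18)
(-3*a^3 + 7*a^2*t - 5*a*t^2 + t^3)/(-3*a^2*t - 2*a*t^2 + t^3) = (a^2 - 2*a*t + t^2)/(t*(a + t))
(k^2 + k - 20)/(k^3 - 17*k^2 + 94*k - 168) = (k + 5)/(k^2 - 13*k + 42)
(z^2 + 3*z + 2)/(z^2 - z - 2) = (z + 2)/(z - 2)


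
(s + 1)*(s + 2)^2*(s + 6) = s^4 + 11*s^3 + 38*s^2 + 52*s + 24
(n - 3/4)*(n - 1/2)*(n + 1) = n^3 - n^2/4 - 7*n/8 + 3/8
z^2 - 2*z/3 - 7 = (z - 3)*(z + 7/3)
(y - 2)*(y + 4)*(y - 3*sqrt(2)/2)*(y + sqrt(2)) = y^4 - sqrt(2)*y^3/2 + 2*y^3 - 11*y^2 - sqrt(2)*y^2 - 6*y + 4*sqrt(2)*y + 24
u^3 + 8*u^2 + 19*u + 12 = (u + 1)*(u + 3)*(u + 4)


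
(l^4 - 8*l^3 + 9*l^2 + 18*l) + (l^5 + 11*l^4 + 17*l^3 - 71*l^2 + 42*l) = l^5 + 12*l^4 + 9*l^3 - 62*l^2 + 60*l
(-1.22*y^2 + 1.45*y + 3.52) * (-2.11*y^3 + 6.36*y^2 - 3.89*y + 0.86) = 2.5742*y^5 - 10.8187*y^4 + 6.5406*y^3 + 15.6975*y^2 - 12.4458*y + 3.0272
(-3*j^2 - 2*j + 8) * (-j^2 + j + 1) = 3*j^4 - j^3 - 13*j^2 + 6*j + 8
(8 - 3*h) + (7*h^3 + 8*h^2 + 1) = 7*h^3 + 8*h^2 - 3*h + 9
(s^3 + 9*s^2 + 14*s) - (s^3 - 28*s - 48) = 9*s^2 + 42*s + 48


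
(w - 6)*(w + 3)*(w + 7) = w^3 + 4*w^2 - 39*w - 126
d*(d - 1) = d^2 - d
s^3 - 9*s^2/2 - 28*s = s*(s - 8)*(s + 7/2)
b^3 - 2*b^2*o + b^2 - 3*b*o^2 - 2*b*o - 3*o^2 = (b + 1)*(b - 3*o)*(b + o)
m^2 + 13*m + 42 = (m + 6)*(m + 7)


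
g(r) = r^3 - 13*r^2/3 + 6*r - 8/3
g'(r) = 3*r^2 - 26*r/3 + 6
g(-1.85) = -34.93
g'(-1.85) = 32.30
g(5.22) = 52.81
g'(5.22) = 42.51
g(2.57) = 1.11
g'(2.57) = 3.54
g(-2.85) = -78.11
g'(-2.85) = 55.07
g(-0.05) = -2.98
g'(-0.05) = 6.44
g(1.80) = -0.07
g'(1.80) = 0.12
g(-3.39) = -111.76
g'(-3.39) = 69.86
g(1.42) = -0.02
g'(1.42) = -0.26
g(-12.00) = -2426.67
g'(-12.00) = 542.00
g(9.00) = 429.33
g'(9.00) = 171.00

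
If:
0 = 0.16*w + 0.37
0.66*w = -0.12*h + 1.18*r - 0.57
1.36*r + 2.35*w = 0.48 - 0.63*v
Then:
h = 50.7320006127451 - 4.55514705882353*v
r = 4.34880514705882 - 0.463235294117647*v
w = -2.31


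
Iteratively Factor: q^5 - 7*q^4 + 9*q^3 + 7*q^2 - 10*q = (q)*(q^4 - 7*q^3 + 9*q^2 + 7*q - 10) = q*(q - 5)*(q^3 - 2*q^2 - q + 2) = q*(q - 5)*(q - 1)*(q^2 - q - 2) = q*(q - 5)*(q - 2)*(q - 1)*(q + 1)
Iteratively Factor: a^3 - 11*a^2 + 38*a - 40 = (a - 5)*(a^2 - 6*a + 8) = (a - 5)*(a - 4)*(a - 2)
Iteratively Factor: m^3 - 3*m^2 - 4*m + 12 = (m - 3)*(m^2 - 4) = (m - 3)*(m - 2)*(m + 2)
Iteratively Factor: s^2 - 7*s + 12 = (s - 4)*(s - 3)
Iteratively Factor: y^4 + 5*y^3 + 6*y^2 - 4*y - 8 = (y + 2)*(y^3 + 3*y^2 - 4) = (y - 1)*(y + 2)*(y^2 + 4*y + 4) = (y - 1)*(y + 2)^2*(y + 2)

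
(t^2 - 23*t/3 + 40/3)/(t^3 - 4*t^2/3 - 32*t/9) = 3*(t - 5)/(t*(3*t + 4))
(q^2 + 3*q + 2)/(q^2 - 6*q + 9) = (q^2 + 3*q + 2)/(q^2 - 6*q + 9)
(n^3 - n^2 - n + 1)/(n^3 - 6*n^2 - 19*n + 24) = (n^2 - 1)/(n^2 - 5*n - 24)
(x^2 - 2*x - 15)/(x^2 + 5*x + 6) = (x - 5)/(x + 2)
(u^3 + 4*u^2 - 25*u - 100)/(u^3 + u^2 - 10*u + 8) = (u^2 - 25)/(u^2 - 3*u + 2)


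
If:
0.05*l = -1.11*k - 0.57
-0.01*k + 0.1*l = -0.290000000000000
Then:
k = -0.38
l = -2.94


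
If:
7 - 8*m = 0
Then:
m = 7/8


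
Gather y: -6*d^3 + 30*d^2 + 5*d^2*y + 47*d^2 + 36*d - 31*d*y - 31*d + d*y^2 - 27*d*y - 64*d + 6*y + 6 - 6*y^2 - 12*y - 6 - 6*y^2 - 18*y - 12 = -6*d^3 + 77*d^2 - 59*d + y^2*(d - 12) + y*(5*d^2 - 58*d - 24) - 12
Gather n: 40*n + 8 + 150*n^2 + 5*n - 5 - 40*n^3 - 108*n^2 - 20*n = -40*n^3 + 42*n^2 + 25*n + 3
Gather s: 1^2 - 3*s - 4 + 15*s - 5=12*s - 8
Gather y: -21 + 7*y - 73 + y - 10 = 8*y - 104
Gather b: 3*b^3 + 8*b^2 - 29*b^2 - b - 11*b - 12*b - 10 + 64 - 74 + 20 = 3*b^3 - 21*b^2 - 24*b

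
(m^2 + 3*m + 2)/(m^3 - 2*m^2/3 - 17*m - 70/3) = 3*(m + 1)/(3*m^2 - 8*m - 35)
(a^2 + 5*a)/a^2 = (a + 5)/a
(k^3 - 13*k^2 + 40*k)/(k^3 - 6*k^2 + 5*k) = (k - 8)/(k - 1)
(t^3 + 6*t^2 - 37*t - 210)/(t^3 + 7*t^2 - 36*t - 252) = (t + 5)/(t + 6)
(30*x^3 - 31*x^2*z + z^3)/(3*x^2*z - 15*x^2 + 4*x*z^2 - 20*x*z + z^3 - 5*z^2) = (30*x^3 - 31*x^2*z + z^3)/(3*x^2*z - 15*x^2 + 4*x*z^2 - 20*x*z + z^3 - 5*z^2)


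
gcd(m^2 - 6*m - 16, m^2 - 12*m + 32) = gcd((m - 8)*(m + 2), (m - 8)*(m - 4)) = m - 8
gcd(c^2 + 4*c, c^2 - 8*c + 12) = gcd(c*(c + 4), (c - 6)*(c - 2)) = 1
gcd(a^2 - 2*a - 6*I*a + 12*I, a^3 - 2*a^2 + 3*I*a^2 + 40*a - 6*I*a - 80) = a - 2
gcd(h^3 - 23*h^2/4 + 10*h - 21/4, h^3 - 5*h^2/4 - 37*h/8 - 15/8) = h - 3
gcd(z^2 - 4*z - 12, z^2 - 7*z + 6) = z - 6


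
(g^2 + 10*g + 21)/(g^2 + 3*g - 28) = (g + 3)/(g - 4)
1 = 1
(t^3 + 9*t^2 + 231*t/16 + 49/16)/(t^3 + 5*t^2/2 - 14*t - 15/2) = (16*t^3 + 144*t^2 + 231*t + 49)/(8*(2*t^3 + 5*t^2 - 28*t - 15))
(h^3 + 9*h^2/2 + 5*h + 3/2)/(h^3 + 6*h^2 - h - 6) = (2*h^2 + 7*h + 3)/(2*(h^2 + 5*h - 6))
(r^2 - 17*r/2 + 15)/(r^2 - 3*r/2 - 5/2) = (r - 6)/(r + 1)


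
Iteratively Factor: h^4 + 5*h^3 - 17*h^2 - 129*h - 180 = (h - 5)*(h^3 + 10*h^2 + 33*h + 36) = (h - 5)*(h + 4)*(h^2 + 6*h + 9) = (h - 5)*(h + 3)*(h + 4)*(h + 3)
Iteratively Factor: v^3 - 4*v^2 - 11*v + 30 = (v - 2)*(v^2 - 2*v - 15) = (v - 2)*(v + 3)*(v - 5)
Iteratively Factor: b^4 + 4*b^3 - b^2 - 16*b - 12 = (b + 2)*(b^3 + 2*b^2 - 5*b - 6) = (b + 2)*(b + 3)*(b^2 - b - 2) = (b + 1)*(b + 2)*(b + 3)*(b - 2)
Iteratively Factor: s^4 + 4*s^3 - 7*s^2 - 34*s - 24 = (s - 3)*(s^3 + 7*s^2 + 14*s + 8) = (s - 3)*(s + 2)*(s^2 + 5*s + 4) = (s - 3)*(s + 1)*(s + 2)*(s + 4)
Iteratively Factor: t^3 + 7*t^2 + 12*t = (t)*(t^2 + 7*t + 12) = t*(t + 4)*(t + 3)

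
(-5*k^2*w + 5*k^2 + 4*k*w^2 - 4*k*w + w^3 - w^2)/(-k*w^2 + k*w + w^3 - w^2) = (5*k + w)/w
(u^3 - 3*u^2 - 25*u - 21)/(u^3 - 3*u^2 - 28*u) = (u^2 + 4*u + 3)/(u*(u + 4))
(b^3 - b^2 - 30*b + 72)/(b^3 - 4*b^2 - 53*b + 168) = (b^2 + 2*b - 24)/(b^2 - b - 56)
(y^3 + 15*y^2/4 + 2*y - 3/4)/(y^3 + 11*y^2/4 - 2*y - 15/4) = (4*y - 1)/(4*y - 5)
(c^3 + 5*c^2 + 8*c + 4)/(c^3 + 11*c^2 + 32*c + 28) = (c + 1)/(c + 7)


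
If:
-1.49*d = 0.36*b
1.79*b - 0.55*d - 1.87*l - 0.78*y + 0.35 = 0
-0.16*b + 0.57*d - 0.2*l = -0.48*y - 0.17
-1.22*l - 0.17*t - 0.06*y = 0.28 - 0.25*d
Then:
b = 1.11929112075702*y + 0.263356367535749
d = -0.270432754008408*y - 0.0636297263844763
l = 0.733833754470423*y + 0.457970185775643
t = -6.01697275856481*y - 5.02724151907296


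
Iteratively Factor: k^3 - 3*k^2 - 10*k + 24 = (k - 2)*(k^2 - k - 12) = (k - 2)*(k + 3)*(k - 4)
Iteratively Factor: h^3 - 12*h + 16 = (h - 2)*(h^2 + 2*h - 8) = (h - 2)*(h + 4)*(h - 2)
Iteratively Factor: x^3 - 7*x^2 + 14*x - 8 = (x - 2)*(x^2 - 5*x + 4) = (x - 2)*(x - 1)*(x - 4)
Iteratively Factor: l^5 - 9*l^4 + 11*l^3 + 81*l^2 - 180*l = (l + 3)*(l^4 - 12*l^3 + 47*l^2 - 60*l) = l*(l + 3)*(l^3 - 12*l^2 + 47*l - 60) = l*(l - 3)*(l + 3)*(l^2 - 9*l + 20) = l*(l - 5)*(l - 3)*(l + 3)*(l - 4)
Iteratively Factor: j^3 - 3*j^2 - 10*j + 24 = (j - 4)*(j^2 + j - 6) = (j - 4)*(j - 2)*(j + 3)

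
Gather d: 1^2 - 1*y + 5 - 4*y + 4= 10 - 5*y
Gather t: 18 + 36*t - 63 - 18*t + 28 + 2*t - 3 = 20*t - 20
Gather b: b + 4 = b + 4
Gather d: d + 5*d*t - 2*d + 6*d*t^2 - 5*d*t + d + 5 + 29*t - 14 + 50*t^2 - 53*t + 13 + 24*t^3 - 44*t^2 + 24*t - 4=6*d*t^2 + 24*t^3 + 6*t^2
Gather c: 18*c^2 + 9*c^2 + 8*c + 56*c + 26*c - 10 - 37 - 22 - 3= 27*c^2 + 90*c - 72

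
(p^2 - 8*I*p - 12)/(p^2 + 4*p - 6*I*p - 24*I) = (p - 2*I)/(p + 4)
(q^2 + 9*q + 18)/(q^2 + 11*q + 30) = (q + 3)/(q + 5)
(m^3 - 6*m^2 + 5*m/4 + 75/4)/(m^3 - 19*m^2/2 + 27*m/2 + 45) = (m - 5/2)/(m - 6)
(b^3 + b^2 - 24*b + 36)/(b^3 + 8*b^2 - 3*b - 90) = (b - 2)/(b + 5)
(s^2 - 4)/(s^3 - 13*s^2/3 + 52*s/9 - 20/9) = 9*(s + 2)/(9*s^2 - 21*s + 10)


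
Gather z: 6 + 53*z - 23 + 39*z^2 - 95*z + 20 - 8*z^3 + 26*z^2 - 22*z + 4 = -8*z^3 + 65*z^2 - 64*z + 7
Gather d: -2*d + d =-d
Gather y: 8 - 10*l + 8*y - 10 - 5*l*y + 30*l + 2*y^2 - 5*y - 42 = 20*l + 2*y^2 + y*(3 - 5*l) - 44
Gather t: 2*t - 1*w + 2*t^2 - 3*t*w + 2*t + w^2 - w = 2*t^2 + t*(4 - 3*w) + w^2 - 2*w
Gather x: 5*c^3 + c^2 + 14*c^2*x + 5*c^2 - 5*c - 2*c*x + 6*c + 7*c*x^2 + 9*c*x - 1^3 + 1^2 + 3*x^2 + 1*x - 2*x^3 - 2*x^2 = 5*c^3 + 6*c^2 + c - 2*x^3 + x^2*(7*c + 1) + x*(14*c^2 + 7*c + 1)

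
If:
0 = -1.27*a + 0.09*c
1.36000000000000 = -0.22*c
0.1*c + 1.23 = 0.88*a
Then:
No Solution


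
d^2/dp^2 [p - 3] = 0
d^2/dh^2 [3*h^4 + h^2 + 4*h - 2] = 36*h^2 + 2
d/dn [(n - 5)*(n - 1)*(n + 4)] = 3*n^2 - 4*n - 19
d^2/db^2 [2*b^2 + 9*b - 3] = 4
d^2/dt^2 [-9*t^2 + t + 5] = -18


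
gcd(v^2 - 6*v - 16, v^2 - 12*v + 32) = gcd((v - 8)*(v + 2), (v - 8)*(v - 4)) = v - 8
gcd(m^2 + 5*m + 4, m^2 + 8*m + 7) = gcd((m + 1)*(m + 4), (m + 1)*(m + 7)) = m + 1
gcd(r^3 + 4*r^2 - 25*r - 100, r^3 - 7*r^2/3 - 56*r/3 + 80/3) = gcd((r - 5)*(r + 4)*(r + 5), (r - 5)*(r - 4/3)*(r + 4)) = r^2 - r - 20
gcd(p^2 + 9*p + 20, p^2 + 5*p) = p + 5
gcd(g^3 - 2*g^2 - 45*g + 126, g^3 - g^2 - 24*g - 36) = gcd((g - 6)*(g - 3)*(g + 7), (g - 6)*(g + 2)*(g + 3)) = g - 6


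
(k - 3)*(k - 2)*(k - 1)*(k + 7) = k^4 + k^3 - 31*k^2 + 71*k - 42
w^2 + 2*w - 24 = (w - 4)*(w + 6)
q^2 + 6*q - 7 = (q - 1)*(q + 7)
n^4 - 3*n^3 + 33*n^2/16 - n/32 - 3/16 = (n - 2)*(n - 3/4)*(n - 1/2)*(n + 1/4)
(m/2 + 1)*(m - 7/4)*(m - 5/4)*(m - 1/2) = m^4/2 - 3*m^3/4 - 53*m^2/32 + 201*m/64 - 35/32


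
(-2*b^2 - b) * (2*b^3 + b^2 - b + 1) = -4*b^5 - 4*b^4 + b^3 - b^2 - b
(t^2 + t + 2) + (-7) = t^2 + t - 5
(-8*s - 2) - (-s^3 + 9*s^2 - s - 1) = s^3 - 9*s^2 - 7*s - 1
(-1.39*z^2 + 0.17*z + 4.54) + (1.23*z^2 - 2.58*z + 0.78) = -0.16*z^2 - 2.41*z + 5.32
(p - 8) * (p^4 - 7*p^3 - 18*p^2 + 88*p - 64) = p^5 - 15*p^4 + 38*p^3 + 232*p^2 - 768*p + 512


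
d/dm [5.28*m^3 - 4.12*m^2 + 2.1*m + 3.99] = 15.84*m^2 - 8.24*m + 2.1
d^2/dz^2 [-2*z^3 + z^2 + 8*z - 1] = 2 - 12*z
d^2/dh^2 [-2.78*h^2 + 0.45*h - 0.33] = -5.56000000000000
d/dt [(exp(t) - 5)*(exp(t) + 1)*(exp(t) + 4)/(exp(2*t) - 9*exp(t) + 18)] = (exp(4*t) - 18*exp(3*t) + 75*exp(2*t) + 40*exp(t) - 558)*exp(t)/(exp(4*t) - 18*exp(3*t) + 117*exp(2*t) - 324*exp(t) + 324)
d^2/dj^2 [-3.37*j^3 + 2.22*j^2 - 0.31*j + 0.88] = 4.44 - 20.22*j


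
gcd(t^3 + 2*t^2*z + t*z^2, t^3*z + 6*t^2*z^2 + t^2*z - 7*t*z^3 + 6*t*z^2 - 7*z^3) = 1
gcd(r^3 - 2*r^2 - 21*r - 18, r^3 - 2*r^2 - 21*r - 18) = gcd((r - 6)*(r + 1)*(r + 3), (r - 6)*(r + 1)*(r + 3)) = r^3 - 2*r^2 - 21*r - 18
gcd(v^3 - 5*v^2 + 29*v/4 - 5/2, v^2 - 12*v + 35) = 1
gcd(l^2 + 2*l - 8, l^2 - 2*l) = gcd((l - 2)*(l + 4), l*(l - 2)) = l - 2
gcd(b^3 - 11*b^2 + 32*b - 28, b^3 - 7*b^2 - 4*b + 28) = b^2 - 9*b + 14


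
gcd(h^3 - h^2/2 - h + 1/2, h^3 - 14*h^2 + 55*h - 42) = h - 1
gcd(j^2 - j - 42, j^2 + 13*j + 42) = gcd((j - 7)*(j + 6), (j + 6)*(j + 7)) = j + 6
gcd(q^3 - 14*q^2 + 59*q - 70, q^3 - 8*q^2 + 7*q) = q - 7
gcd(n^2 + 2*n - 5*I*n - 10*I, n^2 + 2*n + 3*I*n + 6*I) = n + 2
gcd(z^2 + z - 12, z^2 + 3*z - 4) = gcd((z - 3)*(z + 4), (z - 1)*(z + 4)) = z + 4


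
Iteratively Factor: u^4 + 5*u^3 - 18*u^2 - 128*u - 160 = (u + 2)*(u^3 + 3*u^2 - 24*u - 80) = (u + 2)*(u + 4)*(u^2 - u - 20) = (u - 5)*(u + 2)*(u + 4)*(u + 4)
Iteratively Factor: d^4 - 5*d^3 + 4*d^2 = (d - 4)*(d^3 - d^2) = d*(d - 4)*(d^2 - d) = d*(d - 4)*(d - 1)*(d)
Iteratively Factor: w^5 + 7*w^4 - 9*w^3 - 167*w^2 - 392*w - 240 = (w - 5)*(w^4 + 12*w^3 + 51*w^2 + 88*w + 48) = (w - 5)*(w + 4)*(w^3 + 8*w^2 + 19*w + 12) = (w - 5)*(w + 3)*(w + 4)*(w^2 + 5*w + 4) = (w - 5)*(w + 1)*(w + 3)*(w + 4)*(w + 4)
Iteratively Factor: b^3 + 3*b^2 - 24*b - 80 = (b + 4)*(b^2 - b - 20) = (b + 4)^2*(b - 5)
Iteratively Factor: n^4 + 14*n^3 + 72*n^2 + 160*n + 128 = (n + 4)*(n^3 + 10*n^2 + 32*n + 32) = (n + 2)*(n + 4)*(n^2 + 8*n + 16) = (n + 2)*(n + 4)^2*(n + 4)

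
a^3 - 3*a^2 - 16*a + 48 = (a - 4)*(a - 3)*(a + 4)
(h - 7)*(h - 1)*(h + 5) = h^3 - 3*h^2 - 33*h + 35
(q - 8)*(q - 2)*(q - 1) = q^3 - 11*q^2 + 26*q - 16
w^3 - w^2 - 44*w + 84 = (w - 6)*(w - 2)*(w + 7)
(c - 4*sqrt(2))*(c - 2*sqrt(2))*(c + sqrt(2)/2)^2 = c^4 - 5*sqrt(2)*c^3 + 9*c^2/2 + 13*sqrt(2)*c + 8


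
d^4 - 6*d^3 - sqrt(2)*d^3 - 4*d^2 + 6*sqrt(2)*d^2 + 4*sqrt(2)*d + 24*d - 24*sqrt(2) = (d - 6)*(d - 2)*(d + 2)*(d - sqrt(2))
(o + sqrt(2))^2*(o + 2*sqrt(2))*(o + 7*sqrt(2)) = o^4 + 11*sqrt(2)*o^3 + 66*o^2 + 74*sqrt(2)*o + 56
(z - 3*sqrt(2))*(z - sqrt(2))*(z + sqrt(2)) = z^3 - 3*sqrt(2)*z^2 - 2*z + 6*sqrt(2)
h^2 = h^2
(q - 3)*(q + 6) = q^2 + 3*q - 18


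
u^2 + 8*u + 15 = (u + 3)*(u + 5)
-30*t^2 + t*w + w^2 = (-5*t + w)*(6*t + w)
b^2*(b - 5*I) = b^3 - 5*I*b^2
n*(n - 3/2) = n^2 - 3*n/2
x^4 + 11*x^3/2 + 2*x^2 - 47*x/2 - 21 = (x - 2)*(x + 1)*(x + 3)*(x + 7/2)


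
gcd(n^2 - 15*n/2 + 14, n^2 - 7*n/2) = n - 7/2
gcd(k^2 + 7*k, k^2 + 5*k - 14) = k + 7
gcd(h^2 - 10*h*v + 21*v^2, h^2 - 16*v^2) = 1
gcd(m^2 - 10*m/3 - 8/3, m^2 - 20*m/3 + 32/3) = m - 4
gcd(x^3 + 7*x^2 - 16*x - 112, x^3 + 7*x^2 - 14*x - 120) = x - 4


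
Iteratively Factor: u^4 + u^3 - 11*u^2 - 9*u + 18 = (u - 1)*(u^3 + 2*u^2 - 9*u - 18) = (u - 3)*(u - 1)*(u^2 + 5*u + 6) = (u - 3)*(u - 1)*(u + 2)*(u + 3)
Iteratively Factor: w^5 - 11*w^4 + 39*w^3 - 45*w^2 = (w - 5)*(w^4 - 6*w^3 + 9*w^2) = w*(w - 5)*(w^3 - 6*w^2 + 9*w) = w*(w - 5)*(w - 3)*(w^2 - 3*w) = w*(w - 5)*(w - 3)^2*(w)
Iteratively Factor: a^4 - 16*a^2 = (a)*(a^3 - 16*a) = a*(a + 4)*(a^2 - 4*a) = a^2*(a + 4)*(a - 4)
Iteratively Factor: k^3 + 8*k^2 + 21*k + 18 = (k + 3)*(k^2 + 5*k + 6) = (k + 2)*(k + 3)*(k + 3)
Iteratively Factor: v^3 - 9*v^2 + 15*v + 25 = (v + 1)*(v^2 - 10*v + 25) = (v - 5)*(v + 1)*(v - 5)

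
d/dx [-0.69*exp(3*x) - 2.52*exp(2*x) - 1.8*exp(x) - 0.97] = (-2.07*exp(2*x) - 5.04*exp(x) - 1.8)*exp(x)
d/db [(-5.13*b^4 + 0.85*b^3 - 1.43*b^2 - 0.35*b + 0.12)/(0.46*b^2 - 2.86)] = (-4.7196*b^5 + 0.391*b^4 + 58.6872*b^3 - 7.132*b^2 + 8.0692*b + 1.001)/(0.2116*b^4 - 2.6312*b^2 + 8.1796)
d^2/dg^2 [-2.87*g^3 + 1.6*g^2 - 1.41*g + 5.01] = 3.2 - 17.22*g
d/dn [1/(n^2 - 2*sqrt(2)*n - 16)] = 2*(-n + sqrt(2))/(-n^2 + 2*sqrt(2)*n + 16)^2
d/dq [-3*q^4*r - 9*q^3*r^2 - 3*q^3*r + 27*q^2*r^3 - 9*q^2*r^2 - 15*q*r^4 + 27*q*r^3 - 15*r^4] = 3*r*(-4*q^3 - 9*q^2*r - 3*q^2 + 18*q*r^2 - 6*q*r - 5*r^3 + 9*r^2)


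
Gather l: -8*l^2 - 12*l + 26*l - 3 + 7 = -8*l^2 + 14*l + 4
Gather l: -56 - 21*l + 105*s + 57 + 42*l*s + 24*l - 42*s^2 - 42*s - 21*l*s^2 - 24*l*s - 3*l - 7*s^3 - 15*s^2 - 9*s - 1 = l*(-21*s^2 + 18*s) - 7*s^3 - 57*s^2 + 54*s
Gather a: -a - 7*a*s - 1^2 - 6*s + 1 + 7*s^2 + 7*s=a*(-7*s - 1) + 7*s^2 + s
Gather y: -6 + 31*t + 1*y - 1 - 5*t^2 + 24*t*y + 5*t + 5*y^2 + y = -5*t^2 + 36*t + 5*y^2 + y*(24*t + 2) - 7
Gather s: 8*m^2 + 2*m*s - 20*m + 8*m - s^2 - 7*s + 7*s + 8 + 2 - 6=8*m^2 + 2*m*s - 12*m - s^2 + 4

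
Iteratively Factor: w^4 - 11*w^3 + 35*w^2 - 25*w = (w)*(w^3 - 11*w^2 + 35*w - 25) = w*(w - 5)*(w^2 - 6*w + 5) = w*(w - 5)^2*(w - 1)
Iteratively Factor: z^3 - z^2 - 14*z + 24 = (z - 3)*(z^2 + 2*z - 8) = (z - 3)*(z + 4)*(z - 2)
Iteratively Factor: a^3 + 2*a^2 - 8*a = (a + 4)*(a^2 - 2*a) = a*(a + 4)*(a - 2)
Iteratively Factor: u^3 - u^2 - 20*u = (u + 4)*(u^2 - 5*u) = u*(u + 4)*(u - 5)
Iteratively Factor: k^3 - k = (k + 1)*(k^2 - k) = (k - 1)*(k + 1)*(k)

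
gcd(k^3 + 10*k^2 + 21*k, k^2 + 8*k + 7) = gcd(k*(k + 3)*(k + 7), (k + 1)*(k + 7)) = k + 7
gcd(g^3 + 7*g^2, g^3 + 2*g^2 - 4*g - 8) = 1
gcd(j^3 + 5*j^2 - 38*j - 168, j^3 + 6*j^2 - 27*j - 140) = j^2 + 11*j + 28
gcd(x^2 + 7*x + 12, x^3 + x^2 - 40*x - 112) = x + 4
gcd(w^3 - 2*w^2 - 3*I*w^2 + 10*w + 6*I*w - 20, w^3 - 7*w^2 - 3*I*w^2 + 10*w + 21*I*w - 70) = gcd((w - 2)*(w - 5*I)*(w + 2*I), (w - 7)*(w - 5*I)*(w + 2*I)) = w^2 - 3*I*w + 10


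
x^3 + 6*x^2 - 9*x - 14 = (x - 2)*(x + 1)*(x + 7)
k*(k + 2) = k^2 + 2*k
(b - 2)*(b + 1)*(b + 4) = b^3 + 3*b^2 - 6*b - 8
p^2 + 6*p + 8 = (p + 2)*(p + 4)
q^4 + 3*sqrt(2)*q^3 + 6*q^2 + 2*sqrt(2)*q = q*(q + sqrt(2))^3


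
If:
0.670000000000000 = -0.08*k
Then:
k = -8.38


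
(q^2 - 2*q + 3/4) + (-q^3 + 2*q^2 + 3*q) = -q^3 + 3*q^2 + q + 3/4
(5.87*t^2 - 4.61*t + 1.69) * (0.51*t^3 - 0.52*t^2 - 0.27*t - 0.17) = 2.9937*t^5 - 5.4035*t^4 + 1.6742*t^3 - 0.632*t^2 + 0.3274*t - 0.2873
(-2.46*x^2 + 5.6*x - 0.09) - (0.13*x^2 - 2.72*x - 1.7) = -2.59*x^2 + 8.32*x + 1.61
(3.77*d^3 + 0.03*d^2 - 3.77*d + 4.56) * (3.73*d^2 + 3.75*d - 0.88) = 14.0621*d^5 + 14.2494*d^4 - 17.2672*d^3 + 2.8449*d^2 + 20.4176*d - 4.0128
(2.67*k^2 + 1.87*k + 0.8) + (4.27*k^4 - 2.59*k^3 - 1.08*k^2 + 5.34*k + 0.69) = 4.27*k^4 - 2.59*k^3 + 1.59*k^2 + 7.21*k + 1.49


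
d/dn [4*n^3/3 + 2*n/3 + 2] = 4*n^2 + 2/3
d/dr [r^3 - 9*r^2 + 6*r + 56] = 3*r^2 - 18*r + 6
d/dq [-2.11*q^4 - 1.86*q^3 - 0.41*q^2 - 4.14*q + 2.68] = -8.44*q^3 - 5.58*q^2 - 0.82*q - 4.14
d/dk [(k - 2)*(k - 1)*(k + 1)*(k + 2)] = 4*k^3 - 10*k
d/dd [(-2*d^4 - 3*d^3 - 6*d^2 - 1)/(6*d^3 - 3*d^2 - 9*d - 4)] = (-12*d^6 + 12*d^5 + 99*d^4 + 86*d^3 + 108*d^2 + 42*d - 9)/(36*d^6 - 36*d^5 - 99*d^4 + 6*d^3 + 105*d^2 + 72*d + 16)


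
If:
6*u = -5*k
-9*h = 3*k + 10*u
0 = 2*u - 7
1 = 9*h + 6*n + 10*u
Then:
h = -112/45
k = -21/5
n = -29/15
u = 7/2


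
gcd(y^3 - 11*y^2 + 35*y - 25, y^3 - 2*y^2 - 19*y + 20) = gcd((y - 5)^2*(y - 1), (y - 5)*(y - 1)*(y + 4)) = y^2 - 6*y + 5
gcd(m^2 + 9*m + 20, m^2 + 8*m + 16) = m + 4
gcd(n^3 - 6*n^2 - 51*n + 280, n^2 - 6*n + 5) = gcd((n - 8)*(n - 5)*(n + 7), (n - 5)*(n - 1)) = n - 5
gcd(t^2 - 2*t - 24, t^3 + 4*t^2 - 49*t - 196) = t + 4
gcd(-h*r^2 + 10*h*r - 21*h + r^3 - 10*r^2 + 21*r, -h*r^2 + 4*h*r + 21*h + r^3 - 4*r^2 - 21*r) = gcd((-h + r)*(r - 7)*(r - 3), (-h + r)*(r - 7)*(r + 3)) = -h*r + 7*h + r^2 - 7*r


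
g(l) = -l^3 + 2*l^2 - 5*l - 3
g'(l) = -3*l^2 + 4*l - 5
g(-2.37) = 33.40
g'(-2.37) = -31.33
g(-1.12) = 6.51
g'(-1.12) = -13.24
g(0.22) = -4.01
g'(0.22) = -4.27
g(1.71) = -10.70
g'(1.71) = -6.93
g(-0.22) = -1.79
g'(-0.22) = -6.03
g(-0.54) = 0.44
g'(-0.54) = -8.03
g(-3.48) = 80.76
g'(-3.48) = -55.25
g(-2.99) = 56.56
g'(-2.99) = -43.78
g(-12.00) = 2073.00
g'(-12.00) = -485.00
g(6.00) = -177.00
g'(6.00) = -89.00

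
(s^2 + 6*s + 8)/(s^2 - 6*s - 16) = (s + 4)/(s - 8)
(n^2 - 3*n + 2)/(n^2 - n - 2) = (n - 1)/(n + 1)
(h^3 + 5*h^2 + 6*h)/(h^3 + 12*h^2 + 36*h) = (h^2 + 5*h + 6)/(h^2 + 12*h + 36)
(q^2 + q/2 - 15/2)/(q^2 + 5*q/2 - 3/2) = (2*q - 5)/(2*q - 1)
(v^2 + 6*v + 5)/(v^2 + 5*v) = (v + 1)/v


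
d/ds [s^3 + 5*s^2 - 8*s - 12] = 3*s^2 + 10*s - 8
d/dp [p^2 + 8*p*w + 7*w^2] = 2*p + 8*w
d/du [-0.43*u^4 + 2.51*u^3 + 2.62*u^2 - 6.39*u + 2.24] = -1.72*u^3 + 7.53*u^2 + 5.24*u - 6.39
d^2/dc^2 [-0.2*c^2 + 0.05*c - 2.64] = -0.400000000000000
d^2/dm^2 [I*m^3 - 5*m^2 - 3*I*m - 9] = 6*I*m - 10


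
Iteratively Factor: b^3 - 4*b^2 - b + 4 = (b - 4)*(b^2 - 1) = (b - 4)*(b - 1)*(b + 1)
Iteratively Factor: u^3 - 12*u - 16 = (u - 4)*(u^2 + 4*u + 4) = (u - 4)*(u + 2)*(u + 2)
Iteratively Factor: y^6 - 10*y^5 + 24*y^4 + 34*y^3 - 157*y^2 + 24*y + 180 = (y + 1)*(y^5 - 11*y^4 + 35*y^3 - y^2 - 156*y + 180) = (y + 1)*(y + 2)*(y^4 - 13*y^3 + 61*y^2 - 123*y + 90) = (y - 5)*(y + 1)*(y + 2)*(y^3 - 8*y^2 + 21*y - 18) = (y - 5)*(y - 3)*(y + 1)*(y + 2)*(y^2 - 5*y + 6) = (y - 5)*(y - 3)^2*(y + 1)*(y + 2)*(y - 2)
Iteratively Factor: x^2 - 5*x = (x)*(x - 5)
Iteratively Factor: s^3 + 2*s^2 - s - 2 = (s + 2)*(s^2 - 1) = (s - 1)*(s + 2)*(s + 1)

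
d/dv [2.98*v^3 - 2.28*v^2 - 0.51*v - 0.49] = 8.94*v^2 - 4.56*v - 0.51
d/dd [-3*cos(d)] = 3*sin(d)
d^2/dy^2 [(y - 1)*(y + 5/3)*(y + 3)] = 6*y + 22/3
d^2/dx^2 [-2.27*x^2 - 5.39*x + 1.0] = -4.54000000000000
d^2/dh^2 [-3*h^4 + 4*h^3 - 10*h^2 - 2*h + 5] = -36*h^2 + 24*h - 20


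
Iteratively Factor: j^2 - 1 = (j + 1)*(j - 1)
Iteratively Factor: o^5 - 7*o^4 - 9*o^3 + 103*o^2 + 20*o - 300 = (o - 2)*(o^4 - 5*o^3 - 19*o^2 + 65*o + 150) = (o - 2)*(o + 3)*(o^3 - 8*o^2 + 5*o + 50) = (o - 5)*(o - 2)*(o + 3)*(o^2 - 3*o - 10) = (o - 5)^2*(o - 2)*(o + 3)*(o + 2)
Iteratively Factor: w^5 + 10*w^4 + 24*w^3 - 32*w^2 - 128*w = (w - 2)*(w^4 + 12*w^3 + 48*w^2 + 64*w) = (w - 2)*(w + 4)*(w^3 + 8*w^2 + 16*w) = w*(w - 2)*(w + 4)*(w^2 + 8*w + 16) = w*(w - 2)*(w + 4)^2*(w + 4)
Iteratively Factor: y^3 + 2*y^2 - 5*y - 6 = (y - 2)*(y^2 + 4*y + 3) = (y - 2)*(y + 3)*(y + 1)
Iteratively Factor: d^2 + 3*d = (d + 3)*(d)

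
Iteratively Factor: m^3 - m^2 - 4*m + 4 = (m - 1)*(m^2 - 4) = (m - 1)*(m + 2)*(m - 2)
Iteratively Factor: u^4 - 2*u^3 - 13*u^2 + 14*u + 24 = (u + 3)*(u^3 - 5*u^2 + 2*u + 8) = (u + 1)*(u + 3)*(u^2 - 6*u + 8) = (u - 2)*(u + 1)*(u + 3)*(u - 4)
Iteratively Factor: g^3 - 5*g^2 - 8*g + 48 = (g - 4)*(g^2 - g - 12) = (g - 4)^2*(g + 3)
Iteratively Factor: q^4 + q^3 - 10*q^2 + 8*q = (q)*(q^3 + q^2 - 10*q + 8) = q*(q + 4)*(q^2 - 3*q + 2) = q*(q - 2)*(q + 4)*(q - 1)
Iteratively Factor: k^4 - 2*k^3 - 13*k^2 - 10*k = (k)*(k^3 - 2*k^2 - 13*k - 10) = k*(k + 2)*(k^2 - 4*k - 5) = k*(k - 5)*(k + 2)*(k + 1)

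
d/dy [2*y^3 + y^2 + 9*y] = 6*y^2 + 2*y + 9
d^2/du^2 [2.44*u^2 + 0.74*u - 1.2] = 4.88000000000000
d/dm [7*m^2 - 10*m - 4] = 14*m - 10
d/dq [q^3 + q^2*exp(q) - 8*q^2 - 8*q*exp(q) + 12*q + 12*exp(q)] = q^2*exp(q) + 3*q^2 - 6*q*exp(q) - 16*q + 4*exp(q) + 12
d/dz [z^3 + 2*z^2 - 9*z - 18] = 3*z^2 + 4*z - 9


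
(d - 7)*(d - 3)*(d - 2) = d^3 - 12*d^2 + 41*d - 42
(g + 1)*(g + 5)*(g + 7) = g^3 + 13*g^2 + 47*g + 35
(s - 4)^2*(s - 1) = s^3 - 9*s^2 + 24*s - 16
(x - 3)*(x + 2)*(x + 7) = x^3 + 6*x^2 - 13*x - 42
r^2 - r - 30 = (r - 6)*(r + 5)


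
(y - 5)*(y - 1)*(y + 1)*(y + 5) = y^4 - 26*y^2 + 25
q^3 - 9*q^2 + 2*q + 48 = (q - 8)*(q - 3)*(q + 2)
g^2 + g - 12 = (g - 3)*(g + 4)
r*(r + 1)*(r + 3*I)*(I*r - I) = I*r^4 - 3*r^3 - I*r^2 + 3*r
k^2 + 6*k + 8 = (k + 2)*(k + 4)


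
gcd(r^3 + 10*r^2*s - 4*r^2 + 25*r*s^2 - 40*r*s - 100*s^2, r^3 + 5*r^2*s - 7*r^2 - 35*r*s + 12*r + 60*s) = r^2 + 5*r*s - 4*r - 20*s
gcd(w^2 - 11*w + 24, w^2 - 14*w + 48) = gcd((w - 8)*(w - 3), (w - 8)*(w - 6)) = w - 8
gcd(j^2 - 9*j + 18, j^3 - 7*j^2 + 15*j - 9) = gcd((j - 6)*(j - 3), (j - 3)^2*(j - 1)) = j - 3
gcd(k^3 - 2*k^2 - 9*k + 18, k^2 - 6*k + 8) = k - 2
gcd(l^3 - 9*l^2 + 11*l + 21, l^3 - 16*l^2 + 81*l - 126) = l^2 - 10*l + 21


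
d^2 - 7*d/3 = d*(d - 7/3)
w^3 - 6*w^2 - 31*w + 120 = (w - 8)*(w - 3)*(w + 5)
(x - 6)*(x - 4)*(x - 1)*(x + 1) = x^4 - 10*x^3 + 23*x^2 + 10*x - 24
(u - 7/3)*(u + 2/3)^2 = u^3 - u^2 - 8*u/3 - 28/27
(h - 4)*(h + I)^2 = h^3 - 4*h^2 + 2*I*h^2 - h - 8*I*h + 4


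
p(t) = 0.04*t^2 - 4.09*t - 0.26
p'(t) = 0.08*t - 4.09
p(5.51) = -21.58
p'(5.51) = -3.65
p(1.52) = -6.38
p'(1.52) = -3.97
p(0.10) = -0.67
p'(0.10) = -4.08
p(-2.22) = 9.02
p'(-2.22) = -4.27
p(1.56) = -6.54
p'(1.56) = -3.97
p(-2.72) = 11.16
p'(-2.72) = -4.31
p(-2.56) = 10.47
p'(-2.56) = -4.29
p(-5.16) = 21.91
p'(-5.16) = -4.50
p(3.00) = -12.17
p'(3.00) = -3.85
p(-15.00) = 70.09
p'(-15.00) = -5.29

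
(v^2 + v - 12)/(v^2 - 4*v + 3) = (v + 4)/(v - 1)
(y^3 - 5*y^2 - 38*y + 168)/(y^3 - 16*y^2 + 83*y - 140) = (y + 6)/(y - 5)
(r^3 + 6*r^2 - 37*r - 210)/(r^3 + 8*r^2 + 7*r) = (r^2 - r - 30)/(r*(r + 1))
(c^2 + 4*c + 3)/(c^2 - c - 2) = (c + 3)/(c - 2)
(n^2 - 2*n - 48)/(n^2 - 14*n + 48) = (n + 6)/(n - 6)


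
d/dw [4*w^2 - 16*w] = 8*w - 16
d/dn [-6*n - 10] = -6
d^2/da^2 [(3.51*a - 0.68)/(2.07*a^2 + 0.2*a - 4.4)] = ((1.4112 - 43.5942*a)*(2.07*a^2 + 0.2*a - 4.4) + (3.51*a - 0.68)*(4.14*a + 0.2)*(8.28*a + 0.4))/(2.07*a^2 + 0.2*a - 4.4)^3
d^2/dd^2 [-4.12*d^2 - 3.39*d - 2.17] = -8.24000000000000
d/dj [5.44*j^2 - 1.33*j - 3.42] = 10.88*j - 1.33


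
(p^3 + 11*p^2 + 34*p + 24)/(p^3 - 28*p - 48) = (p^2 + 7*p + 6)/(p^2 - 4*p - 12)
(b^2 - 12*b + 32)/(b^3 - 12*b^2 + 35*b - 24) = (b - 4)/(b^2 - 4*b + 3)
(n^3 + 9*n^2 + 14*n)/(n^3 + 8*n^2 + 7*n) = (n + 2)/(n + 1)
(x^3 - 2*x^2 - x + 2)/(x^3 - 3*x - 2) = (x - 1)/(x + 1)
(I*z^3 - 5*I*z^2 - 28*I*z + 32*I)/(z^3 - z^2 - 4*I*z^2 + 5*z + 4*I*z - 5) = I*(z^2 - 4*z - 32)/(z^2 - 4*I*z + 5)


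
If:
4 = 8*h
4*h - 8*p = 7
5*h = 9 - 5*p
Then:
No Solution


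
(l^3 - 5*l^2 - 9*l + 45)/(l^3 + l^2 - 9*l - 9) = (l - 5)/(l + 1)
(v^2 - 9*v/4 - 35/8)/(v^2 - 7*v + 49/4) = (4*v + 5)/(2*(2*v - 7))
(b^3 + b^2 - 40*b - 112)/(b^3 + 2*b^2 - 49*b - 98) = (b^2 + 8*b + 16)/(b^2 + 9*b + 14)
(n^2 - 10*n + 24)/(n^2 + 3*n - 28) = (n - 6)/(n + 7)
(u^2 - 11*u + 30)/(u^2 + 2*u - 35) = (u - 6)/(u + 7)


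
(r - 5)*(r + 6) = r^2 + r - 30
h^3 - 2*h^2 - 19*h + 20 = (h - 5)*(h - 1)*(h + 4)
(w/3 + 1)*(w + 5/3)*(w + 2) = w^3/3 + 20*w^2/9 + 43*w/9 + 10/3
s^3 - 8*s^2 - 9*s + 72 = (s - 8)*(s - 3)*(s + 3)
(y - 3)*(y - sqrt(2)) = y^2 - 3*y - sqrt(2)*y + 3*sqrt(2)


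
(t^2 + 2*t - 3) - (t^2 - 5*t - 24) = 7*t + 21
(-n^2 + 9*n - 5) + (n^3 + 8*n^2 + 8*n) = n^3 + 7*n^2 + 17*n - 5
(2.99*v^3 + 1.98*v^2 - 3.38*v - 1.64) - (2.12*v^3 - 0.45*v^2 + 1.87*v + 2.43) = 0.87*v^3 + 2.43*v^2 - 5.25*v - 4.07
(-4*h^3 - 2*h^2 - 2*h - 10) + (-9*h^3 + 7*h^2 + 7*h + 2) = -13*h^3 + 5*h^2 + 5*h - 8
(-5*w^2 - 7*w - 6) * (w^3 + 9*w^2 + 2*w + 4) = -5*w^5 - 52*w^4 - 79*w^3 - 88*w^2 - 40*w - 24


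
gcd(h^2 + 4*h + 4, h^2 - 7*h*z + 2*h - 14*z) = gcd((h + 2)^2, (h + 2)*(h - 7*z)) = h + 2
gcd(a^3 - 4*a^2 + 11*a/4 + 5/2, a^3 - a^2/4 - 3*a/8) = a + 1/2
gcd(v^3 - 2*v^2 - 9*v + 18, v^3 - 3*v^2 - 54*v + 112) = v - 2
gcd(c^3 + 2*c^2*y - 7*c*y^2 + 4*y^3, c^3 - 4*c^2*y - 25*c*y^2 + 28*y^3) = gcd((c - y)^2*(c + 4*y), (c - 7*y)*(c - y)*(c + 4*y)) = -c^2 - 3*c*y + 4*y^2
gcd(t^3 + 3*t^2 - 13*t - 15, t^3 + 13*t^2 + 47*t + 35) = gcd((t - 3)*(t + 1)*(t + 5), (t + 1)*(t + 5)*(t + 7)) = t^2 + 6*t + 5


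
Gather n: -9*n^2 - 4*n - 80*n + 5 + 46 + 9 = -9*n^2 - 84*n + 60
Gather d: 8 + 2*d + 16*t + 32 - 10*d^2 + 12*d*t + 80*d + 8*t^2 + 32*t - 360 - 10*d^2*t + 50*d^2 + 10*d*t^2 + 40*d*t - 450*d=d^2*(40 - 10*t) + d*(10*t^2 + 52*t - 368) + 8*t^2 + 48*t - 320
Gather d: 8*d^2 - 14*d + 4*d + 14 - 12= 8*d^2 - 10*d + 2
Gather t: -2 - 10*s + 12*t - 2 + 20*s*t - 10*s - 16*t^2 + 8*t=-20*s - 16*t^2 + t*(20*s + 20) - 4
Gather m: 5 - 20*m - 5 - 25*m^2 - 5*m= -25*m^2 - 25*m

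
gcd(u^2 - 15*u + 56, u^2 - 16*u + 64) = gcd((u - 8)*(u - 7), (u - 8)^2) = u - 8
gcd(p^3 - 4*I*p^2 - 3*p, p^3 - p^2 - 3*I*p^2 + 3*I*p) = p^2 - 3*I*p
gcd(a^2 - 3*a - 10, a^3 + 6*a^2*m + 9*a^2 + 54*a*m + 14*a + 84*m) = a + 2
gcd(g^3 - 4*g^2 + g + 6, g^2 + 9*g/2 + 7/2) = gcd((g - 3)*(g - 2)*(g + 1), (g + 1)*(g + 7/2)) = g + 1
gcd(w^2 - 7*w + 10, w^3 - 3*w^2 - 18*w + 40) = w^2 - 7*w + 10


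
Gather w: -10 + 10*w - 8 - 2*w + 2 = 8*w - 16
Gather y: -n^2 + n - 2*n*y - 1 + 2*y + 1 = -n^2 + n + y*(2 - 2*n)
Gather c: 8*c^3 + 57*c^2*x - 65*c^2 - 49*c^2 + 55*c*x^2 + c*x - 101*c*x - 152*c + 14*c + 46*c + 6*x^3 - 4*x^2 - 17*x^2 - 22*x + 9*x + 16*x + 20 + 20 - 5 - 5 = 8*c^3 + c^2*(57*x - 114) + c*(55*x^2 - 100*x - 92) + 6*x^3 - 21*x^2 + 3*x + 30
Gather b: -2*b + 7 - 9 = -2*b - 2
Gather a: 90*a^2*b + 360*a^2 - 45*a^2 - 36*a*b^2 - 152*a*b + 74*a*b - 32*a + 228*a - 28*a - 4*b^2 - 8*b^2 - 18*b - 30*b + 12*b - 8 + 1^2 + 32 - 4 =a^2*(90*b + 315) + a*(-36*b^2 - 78*b + 168) - 12*b^2 - 36*b + 21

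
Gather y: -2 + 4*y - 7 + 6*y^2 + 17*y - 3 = 6*y^2 + 21*y - 12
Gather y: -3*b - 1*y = -3*b - y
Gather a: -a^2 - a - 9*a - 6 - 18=-a^2 - 10*a - 24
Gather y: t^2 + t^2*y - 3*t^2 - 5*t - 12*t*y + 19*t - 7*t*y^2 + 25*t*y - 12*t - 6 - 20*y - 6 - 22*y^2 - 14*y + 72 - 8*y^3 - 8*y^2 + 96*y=-2*t^2 + 2*t - 8*y^3 + y^2*(-7*t - 30) + y*(t^2 + 13*t + 62) + 60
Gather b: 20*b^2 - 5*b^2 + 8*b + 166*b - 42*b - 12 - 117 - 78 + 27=15*b^2 + 132*b - 180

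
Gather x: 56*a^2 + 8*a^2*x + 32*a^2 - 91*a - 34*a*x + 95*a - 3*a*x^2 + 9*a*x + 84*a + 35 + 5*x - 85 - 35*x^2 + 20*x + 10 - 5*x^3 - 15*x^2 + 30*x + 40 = 88*a^2 + 88*a - 5*x^3 + x^2*(-3*a - 50) + x*(8*a^2 - 25*a + 55)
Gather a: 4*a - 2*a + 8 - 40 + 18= 2*a - 14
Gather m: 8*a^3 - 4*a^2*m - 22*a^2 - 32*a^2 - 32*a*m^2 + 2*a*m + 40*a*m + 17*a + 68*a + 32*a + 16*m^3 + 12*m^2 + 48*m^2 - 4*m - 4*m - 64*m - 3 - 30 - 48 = 8*a^3 - 54*a^2 + 117*a + 16*m^3 + m^2*(60 - 32*a) + m*(-4*a^2 + 42*a - 72) - 81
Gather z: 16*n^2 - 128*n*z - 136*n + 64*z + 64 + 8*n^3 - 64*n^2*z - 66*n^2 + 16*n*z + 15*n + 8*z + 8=8*n^3 - 50*n^2 - 121*n + z*(-64*n^2 - 112*n + 72) + 72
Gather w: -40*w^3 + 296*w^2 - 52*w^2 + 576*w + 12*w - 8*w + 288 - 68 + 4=-40*w^3 + 244*w^2 + 580*w + 224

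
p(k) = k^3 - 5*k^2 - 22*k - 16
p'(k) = 3*k^2 - 10*k - 22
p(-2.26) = -3.36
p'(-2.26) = 15.92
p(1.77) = -65.06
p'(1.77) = -30.30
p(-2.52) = -8.32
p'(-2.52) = 22.25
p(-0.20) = -11.81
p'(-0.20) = -19.88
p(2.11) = -75.29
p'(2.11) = -29.74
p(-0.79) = -2.23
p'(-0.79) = -12.23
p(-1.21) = 1.53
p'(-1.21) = -5.51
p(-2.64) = -11.17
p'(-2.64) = 25.31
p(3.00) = -100.00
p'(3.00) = -25.00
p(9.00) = 110.00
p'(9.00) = 131.00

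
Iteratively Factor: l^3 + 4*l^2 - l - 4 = (l + 4)*(l^2 - 1) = (l - 1)*(l + 4)*(l + 1)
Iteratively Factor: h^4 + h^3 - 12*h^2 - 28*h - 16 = (h - 4)*(h^3 + 5*h^2 + 8*h + 4) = (h - 4)*(h + 1)*(h^2 + 4*h + 4) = (h - 4)*(h + 1)*(h + 2)*(h + 2)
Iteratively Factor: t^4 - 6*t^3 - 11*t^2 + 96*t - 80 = (t + 4)*(t^3 - 10*t^2 + 29*t - 20) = (t - 5)*(t + 4)*(t^2 - 5*t + 4) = (t - 5)*(t - 1)*(t + 4)*(t - 4)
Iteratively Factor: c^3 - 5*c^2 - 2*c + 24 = (c + 2)*(c^2 - 7*c + 12) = (c - 3)*(c + 2)*(c - 4)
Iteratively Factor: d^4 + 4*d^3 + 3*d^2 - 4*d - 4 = (d - 1)*(d^3 + 5*d^2 + 8*d + 4) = (d - 1)*(d + 1)*(d^2 + 4*d + 4) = (d - 1)*(d + 1)*(d + 2)*(d + 2)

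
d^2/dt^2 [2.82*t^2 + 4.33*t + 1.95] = 5.64000000000000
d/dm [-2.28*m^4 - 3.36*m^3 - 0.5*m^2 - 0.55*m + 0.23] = -9.12*m^3 - 10.08*m^2 - 1.0*m - 0.55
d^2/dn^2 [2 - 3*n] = 0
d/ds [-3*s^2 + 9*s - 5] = 9 - 6*s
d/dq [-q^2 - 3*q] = -2*q - 3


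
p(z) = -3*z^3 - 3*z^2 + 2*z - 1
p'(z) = -9*z^2 - 6*z + 2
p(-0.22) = -1.55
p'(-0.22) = 2.88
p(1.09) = -6.27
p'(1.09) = -15.23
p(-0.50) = -2.38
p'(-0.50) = 2.75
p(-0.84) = -3.02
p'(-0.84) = 0.69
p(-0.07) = -1.15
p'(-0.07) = 2.38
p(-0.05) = -1.11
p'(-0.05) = 2.28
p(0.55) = -1.31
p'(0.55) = -4.02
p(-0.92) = -3.04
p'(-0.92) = -0.10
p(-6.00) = 527.00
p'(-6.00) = -286.00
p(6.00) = -745.00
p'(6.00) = -358.00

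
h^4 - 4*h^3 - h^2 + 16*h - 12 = (h - 3)*(h - 2)*(h - 1)*(h + 2)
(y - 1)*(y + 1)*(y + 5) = y^3 + 5*y^2 - y - 5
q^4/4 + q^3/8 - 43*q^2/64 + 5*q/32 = q*(q/4 + 1/2)*(q - 5/4)*(q - 1/4)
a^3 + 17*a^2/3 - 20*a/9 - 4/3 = (a - 2/3)*(a + 1/3)*(a + 6)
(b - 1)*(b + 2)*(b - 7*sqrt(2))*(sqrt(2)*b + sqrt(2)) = sqrt(2)*b^4 - 14*b^3 + 2*sqrt(2)*b^3 - 28*b^2 - sqrt(2)*b^2 - 2*sqrt(2)*b + 14*b + 28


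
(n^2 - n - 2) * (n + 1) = n^3 - 3*n - 2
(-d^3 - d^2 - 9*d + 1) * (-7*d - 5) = 7*d^4 + 12*d^3 + 68*d^2 + 38*d - 5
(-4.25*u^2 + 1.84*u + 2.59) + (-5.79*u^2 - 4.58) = -10.04*u^2 + 1.84*u - 1.99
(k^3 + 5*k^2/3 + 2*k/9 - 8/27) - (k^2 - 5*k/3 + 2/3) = k^3 + 2*k^2/3 + 17*k/9 - 26/27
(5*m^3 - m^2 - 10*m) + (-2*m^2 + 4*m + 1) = 5*m^3 - 3*m^2 - 6*m + 1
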